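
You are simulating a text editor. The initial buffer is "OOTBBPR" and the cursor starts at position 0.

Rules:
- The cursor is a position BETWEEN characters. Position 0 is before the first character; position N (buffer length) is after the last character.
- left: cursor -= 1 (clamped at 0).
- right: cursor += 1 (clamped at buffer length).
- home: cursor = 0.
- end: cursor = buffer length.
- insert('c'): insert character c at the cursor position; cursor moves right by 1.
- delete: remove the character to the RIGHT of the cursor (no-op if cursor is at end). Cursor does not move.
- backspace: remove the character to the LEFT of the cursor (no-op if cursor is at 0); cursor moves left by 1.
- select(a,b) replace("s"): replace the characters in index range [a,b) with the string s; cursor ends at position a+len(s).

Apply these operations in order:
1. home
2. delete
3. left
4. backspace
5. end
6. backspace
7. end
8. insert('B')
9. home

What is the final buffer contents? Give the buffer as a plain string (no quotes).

Answer: OTBBPB

Derivation:
After op 1 (home): buf='OOTBBPR' cursor=0
After op 2 (delete): buf='OTBBPR' cursor=0
After op 3 (left): buf='OTBBPR' cursor=0
After op 4 (backspace): buf='OTBBPR' cursor=0
After op 5 (end): buf='OTBBPR' cursor=6
After op 6 (backspace): buf='OTBBP' cursor=5
After op 7 (end): buf='OTBBP' cursor=5
After op 8 (insert('B')): buf='OTBBPB' cursor=6
After op 9 (home): buf='OTBBPB' cursor=0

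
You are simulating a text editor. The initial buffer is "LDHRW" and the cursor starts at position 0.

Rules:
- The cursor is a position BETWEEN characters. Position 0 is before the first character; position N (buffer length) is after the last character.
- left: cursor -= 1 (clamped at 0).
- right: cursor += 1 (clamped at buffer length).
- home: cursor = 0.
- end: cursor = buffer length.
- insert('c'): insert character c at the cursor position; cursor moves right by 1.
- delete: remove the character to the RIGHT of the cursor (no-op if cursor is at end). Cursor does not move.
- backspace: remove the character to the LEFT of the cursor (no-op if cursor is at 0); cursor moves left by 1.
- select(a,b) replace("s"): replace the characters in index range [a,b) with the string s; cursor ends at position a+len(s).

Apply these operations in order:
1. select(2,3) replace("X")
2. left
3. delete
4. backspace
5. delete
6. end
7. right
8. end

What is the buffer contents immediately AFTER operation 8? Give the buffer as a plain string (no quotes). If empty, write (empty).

Answer: LW

Derivation:
After op 1 (select(2,3) replace("X")): buf='LDXRW' cursor=3
After op 2 (left): buf='LDXRW' cursor=2
After op 3 (delete): buf='LDRW' cursor=2
After op 4 (backspace): buf='LRW' cursor=1
After op 5 (delete): buf='LW' cursor=1
After op 6 (end): buf='LW' cursor=2
After op 7 (right): buf='LW' cursor=2
After op 8 (end): buf='LW' cursor=2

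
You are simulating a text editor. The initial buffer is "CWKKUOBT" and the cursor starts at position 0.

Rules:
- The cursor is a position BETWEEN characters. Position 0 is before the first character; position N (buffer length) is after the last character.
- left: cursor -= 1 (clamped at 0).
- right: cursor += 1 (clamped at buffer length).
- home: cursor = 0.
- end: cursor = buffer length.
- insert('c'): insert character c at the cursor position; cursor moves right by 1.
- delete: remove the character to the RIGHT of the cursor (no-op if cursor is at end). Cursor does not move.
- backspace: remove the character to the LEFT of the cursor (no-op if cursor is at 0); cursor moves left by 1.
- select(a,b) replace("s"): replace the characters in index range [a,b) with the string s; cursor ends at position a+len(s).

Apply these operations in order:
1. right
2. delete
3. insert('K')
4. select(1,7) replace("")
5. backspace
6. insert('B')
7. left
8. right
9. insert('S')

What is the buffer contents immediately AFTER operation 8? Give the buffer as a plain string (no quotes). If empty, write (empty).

After op 1 (right): buf='CWKKUOBT' cursor=1
After op 2 (delete): buf='CKKUOBT' cursor=1
After op 3 (insert('K')): buf='CKKKUOBT' cursor=2
After op 4 (select(1,7) replace("")): buf='CT' cursor=1
After op 5 (backspace): buf='T' cursor=0
After op 6 (insert('B')): buf='BT' cursor=1
After op 7 (left): buf='BT' cursor=0
After op 8 (right): buf='BT' cursor=1

Answer: BT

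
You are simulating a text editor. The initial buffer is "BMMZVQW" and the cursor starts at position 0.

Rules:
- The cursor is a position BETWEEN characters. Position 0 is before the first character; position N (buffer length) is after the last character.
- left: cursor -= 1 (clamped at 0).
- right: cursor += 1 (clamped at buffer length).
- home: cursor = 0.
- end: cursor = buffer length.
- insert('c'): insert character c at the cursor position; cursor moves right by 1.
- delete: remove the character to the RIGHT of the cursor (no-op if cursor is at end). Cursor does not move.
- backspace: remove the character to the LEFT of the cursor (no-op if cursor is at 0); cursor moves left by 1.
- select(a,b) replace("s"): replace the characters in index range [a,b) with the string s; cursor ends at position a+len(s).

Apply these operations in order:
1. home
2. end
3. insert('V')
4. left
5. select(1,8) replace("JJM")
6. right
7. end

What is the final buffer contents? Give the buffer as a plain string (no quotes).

Answer: BJJM

Derivation:
After op 1 (home): buf='BMMZVQW' cursor=0
After op 2 (end): buf='BMMZVQW' cursor=7
After op 3 (insert('V')): buf='BMMZVQWV' cursor=8
After op 4 (left): buf='BMMZVQWV' cursor=7
After op 5 (select(1,8) replace("JJM")): buf='BJJM' cursor=4
After op 6 (right): buf='BJJM' cursor=4
After op 7 (end): buf='BJJM' cursor=4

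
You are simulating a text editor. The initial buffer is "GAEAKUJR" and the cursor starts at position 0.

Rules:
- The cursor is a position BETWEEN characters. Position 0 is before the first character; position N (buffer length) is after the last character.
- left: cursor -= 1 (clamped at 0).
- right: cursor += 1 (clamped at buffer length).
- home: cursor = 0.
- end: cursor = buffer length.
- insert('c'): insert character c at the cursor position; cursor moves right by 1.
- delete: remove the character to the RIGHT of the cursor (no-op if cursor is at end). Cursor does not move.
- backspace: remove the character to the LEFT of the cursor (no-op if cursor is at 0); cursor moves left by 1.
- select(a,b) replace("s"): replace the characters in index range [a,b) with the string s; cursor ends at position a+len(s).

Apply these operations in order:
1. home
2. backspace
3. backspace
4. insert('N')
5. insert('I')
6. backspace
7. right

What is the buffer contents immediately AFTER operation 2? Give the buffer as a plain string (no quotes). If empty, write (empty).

After op 1 (home): buf='GAEAKUJR' cursor=0
After op 2 (backspace): buf='GAEAKUJR' cursor=0

Answer: GAEAKUJR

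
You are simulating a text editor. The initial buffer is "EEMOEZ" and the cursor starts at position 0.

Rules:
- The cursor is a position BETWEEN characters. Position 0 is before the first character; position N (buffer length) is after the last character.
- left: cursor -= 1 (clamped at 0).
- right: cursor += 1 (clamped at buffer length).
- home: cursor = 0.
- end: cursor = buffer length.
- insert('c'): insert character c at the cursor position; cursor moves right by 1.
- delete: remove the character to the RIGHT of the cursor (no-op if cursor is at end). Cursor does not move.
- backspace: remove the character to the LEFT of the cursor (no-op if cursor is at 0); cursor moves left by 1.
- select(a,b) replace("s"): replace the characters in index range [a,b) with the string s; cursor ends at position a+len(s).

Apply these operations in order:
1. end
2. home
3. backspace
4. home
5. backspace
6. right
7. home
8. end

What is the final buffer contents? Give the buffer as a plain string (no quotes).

After op 1 (end): buf='EEMOEZ' cursor=6
After op 2 (home): buf='EEMOEZ' cursor=0
After op 3 (backspace): buf='EEMOEZ' cursor=0
After op 4 (home): buf='EEMOEZ' cursor=0
After op 5 (backspace): buf='EEMOEZ' cursor=0
After op 6 (right): buf='EEMOEZ' cursor=1
After op 7 (home): buf='EEMOEZ' cursor=0
After op 8 (end): buf='EEMOEZ' cursor=6

Answer: EEMOEZ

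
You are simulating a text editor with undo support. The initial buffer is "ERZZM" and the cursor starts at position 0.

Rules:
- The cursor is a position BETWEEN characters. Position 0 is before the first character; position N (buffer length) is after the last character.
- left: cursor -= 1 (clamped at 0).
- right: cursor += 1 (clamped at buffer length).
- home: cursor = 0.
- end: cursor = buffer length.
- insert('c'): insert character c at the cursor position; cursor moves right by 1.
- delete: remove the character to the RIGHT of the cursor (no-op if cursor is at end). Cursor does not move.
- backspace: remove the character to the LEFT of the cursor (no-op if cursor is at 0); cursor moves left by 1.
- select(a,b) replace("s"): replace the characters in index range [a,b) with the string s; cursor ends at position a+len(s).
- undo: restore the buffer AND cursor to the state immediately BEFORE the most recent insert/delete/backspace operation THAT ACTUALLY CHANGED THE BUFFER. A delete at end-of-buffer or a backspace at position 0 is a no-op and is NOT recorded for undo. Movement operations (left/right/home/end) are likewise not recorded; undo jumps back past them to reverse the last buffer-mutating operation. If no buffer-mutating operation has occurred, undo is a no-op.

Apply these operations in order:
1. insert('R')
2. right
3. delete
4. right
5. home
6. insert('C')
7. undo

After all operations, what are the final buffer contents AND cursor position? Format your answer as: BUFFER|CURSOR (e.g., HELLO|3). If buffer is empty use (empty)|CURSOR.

Answer: REZZM|0

Derivation:
After op 1 (insert('R')): buf='RERZZM' cursor=1
After op 2 (right): buf='RERZZM' cursor=2
After op 3 (delete): buf='REZZM' cursor=2
After op 4 (right): buf='REZZM' cursor=3
After op 5 (home): buf='REZZM' cursor=0
After op 6 (insert('C')): buf='CREZZM' cursor=1
After op 7 (undo): buf='REZZM' cursor=0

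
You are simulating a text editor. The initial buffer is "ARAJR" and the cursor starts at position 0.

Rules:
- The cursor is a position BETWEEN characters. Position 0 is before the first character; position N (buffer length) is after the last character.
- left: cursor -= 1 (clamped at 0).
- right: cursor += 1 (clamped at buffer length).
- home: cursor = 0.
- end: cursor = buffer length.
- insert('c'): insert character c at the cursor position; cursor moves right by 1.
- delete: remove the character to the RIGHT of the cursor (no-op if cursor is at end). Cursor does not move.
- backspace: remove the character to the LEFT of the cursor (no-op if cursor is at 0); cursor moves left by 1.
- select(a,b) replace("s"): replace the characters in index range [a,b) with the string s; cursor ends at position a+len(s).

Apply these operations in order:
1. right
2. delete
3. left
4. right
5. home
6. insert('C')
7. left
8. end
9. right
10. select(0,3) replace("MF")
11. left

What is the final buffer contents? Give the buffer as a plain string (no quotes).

After op 1 (right): buf='ARAJR' cursor=1
After op 2 (delete): buf='AAJR' cursor=1
After op 3 (left): buf='AAJR' cursor=0
After op 4 (right): buf='AAJR' cursor=1
After op 5 (home): buf='AAJR' cursor=0
After op 6 (insert('C')): buf='CAAJR' cursor=1
After op 7 (left): buf='CAAJR' cursor=0
After op 8 (end): buf='CAAJR' cursor=5
After op 9 (right): buf='CAAJR' cursor=5
After op 10 (select(0,3) replace("MF")): buf='MFJR' cursor=2
After op 11 (left): buf='MFJR' cursor=1

Answer: MFJR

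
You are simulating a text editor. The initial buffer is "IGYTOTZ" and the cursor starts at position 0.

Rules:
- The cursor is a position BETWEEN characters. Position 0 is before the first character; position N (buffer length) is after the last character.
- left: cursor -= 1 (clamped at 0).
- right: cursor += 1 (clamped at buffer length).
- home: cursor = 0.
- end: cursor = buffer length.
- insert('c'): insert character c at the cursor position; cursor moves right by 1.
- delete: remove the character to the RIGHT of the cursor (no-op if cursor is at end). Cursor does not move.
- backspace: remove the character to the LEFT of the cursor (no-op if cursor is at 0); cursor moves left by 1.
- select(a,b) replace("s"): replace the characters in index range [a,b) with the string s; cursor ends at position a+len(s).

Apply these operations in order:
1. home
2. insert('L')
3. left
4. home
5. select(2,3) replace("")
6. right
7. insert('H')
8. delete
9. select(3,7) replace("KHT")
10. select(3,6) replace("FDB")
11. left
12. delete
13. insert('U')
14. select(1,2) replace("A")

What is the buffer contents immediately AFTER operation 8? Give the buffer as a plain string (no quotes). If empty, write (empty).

After op 1 (home): buf='IGYTOTZ' cursor=0
After op 2 (insert('L')): buf='LIGYTOTZ' cursor=1
After op 3 (left): buf='LIGYTOTZ' cursor=0
After op 4 (home): buf='LIGYTOTZ' cursor=0
After op 5 (select(2,3) replace("")): buf='LIYTOTZ' cursor=2
After op 6 (right): buf='LIYTOTZ' cursor=3
After op 7 (insert('H')): buf='LIYHTOTZ' cursor=4
After op 8 (delete): buf='LIYHOTZ' cursor=4

Answer: LIYHOTZ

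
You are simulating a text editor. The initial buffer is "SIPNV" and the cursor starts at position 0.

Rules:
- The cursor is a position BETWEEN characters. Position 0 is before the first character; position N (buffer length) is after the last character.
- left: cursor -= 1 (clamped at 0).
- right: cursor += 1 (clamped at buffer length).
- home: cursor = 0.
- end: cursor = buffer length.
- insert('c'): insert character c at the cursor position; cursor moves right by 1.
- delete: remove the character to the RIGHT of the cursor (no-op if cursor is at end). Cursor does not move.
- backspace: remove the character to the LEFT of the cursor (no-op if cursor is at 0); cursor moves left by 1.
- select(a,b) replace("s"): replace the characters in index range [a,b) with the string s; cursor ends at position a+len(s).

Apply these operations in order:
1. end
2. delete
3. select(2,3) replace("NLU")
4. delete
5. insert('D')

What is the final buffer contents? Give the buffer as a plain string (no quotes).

After op 1 (end): buf='SIPNV' cursor=5
After op 2 (delete): buf='SIPNV' cursor=5
After op 3 (select(2,3) replace("NLU")): buf='SINLUNV' cursor=5
After op 4 (delete): buf='SINLUV' cursor=5
After op 5 (insert('D')): buf='SINLUDV' cursor=6

Answer: SINLUDV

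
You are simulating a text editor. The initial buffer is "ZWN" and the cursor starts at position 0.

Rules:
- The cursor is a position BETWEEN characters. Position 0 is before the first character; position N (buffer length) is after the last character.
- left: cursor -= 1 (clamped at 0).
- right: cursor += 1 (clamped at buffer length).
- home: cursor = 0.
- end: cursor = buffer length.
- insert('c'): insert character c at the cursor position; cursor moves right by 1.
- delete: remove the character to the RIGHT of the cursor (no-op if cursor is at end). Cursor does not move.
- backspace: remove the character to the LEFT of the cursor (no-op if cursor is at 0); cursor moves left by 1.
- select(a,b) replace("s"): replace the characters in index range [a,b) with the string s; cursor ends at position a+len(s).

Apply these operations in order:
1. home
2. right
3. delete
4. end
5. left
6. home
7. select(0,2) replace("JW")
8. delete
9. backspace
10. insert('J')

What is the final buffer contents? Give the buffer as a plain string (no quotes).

After op 1 (home): buf='ZWN' cursor=0
After op 2 (right): buf='ZWN' cursor=1
After op 3 (delete): buf='ZN' cursor=1
After op 4 (end): buf='ZN' cursor=2
After op 5 (left): buf='ZN' cursor=1
After op 6 (home): buf='ZN' cursor=0
After op 7 (select(0,2) replace("JW")): buf='JW' cursor=2
After op 8 (delete): buf='JW' cursor=2
After op 9 (backspace): buf='J' cursor=1
After op 10 (insert('J')): buf='JJ' cursor=2

Answer: JJ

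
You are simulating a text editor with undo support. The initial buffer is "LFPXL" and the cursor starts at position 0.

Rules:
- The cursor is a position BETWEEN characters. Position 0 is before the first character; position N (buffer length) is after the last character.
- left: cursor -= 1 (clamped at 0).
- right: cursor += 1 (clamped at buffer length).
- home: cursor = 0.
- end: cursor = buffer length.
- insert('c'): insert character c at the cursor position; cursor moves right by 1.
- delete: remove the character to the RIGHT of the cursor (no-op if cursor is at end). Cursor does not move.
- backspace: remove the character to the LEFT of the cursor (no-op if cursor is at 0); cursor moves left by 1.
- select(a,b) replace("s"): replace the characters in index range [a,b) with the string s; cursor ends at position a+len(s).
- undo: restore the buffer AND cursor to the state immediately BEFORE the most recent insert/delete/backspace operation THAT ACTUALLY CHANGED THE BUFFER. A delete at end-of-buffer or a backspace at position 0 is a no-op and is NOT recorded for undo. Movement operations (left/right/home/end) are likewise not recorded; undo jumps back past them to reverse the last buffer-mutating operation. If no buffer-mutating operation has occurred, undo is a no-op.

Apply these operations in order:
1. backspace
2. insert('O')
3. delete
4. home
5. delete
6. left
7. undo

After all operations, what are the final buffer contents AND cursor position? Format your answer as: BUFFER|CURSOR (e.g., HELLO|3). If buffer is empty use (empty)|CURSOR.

After op 1 (backspace): buf='LFPXL' cursor=0
After op 2 (insert('O')): buf='OLFPXL' cursor=1
After op 3 (delete): buf='OFPXL' cursor=1
After op 4 (home): buf='OFPXL' cursor=0
After op 5 (delete): buf='FPXL' cursor=0
After op 6 (left): buf='FPXL' cursor=0
After op 7 (undo): buf='OFPXL' cursor=0

Answer: OFPXL|0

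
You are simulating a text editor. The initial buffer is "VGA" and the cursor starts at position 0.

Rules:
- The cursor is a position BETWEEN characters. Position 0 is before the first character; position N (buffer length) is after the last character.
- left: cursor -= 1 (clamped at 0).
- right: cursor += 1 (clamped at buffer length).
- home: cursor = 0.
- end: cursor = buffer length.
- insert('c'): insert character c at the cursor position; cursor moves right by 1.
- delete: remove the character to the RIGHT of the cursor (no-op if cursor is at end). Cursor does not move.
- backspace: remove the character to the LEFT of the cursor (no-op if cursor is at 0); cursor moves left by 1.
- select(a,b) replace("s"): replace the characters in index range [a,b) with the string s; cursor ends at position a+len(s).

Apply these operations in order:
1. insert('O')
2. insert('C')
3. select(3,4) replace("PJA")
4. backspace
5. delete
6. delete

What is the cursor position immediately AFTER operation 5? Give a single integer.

After op 1 (insert('O')): buf='OVGA' cursor=1
After op 2 (insert('C')): buf='OCVGA' cursor=2
After op 3 (select(3,4) replace("PJA")): buf='OCVPJAA' cursor=6
After op 4 (backspace): buf='OCVPJA' cursor=5
After op 5 (delete): buf='OCVPJ' cursor=5

Answer: 5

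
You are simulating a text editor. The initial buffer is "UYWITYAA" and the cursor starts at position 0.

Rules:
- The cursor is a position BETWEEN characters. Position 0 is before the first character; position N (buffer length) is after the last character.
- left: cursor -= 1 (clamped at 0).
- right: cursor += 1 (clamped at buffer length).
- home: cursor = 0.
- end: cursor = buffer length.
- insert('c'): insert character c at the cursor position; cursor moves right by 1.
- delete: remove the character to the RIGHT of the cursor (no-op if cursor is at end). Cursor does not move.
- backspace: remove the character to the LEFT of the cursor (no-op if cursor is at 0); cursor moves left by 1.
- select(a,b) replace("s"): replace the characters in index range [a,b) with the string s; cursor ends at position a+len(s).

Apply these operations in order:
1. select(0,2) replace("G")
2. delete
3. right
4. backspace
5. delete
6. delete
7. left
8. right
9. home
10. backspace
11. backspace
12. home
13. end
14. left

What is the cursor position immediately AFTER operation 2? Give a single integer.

After op 1 (select(0,2) replace("G")): buf='GWITYAA' cursor=1
After op 2 (delete): buf='GITYAA' cursor=1

Answer: 1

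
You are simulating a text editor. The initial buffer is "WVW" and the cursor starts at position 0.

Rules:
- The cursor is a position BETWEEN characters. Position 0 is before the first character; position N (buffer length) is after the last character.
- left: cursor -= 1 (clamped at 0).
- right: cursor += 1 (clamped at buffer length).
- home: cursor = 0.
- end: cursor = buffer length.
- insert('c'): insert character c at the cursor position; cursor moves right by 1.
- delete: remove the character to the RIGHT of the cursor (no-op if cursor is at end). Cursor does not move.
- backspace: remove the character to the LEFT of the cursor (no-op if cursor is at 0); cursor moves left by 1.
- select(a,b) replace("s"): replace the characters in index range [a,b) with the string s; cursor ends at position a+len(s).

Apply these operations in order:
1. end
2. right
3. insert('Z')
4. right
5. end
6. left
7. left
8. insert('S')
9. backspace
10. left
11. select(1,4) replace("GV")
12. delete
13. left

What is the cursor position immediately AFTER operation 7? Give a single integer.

After op 1 (end): buf='WVW' cursor=3
After op 2 (right): buf='WVW' cursor=3
After op 3 (insert('Z')): buf='WVWZ' cursor=4
After op 4 (right): buf='WVWZ' cursor=4
After op 5 (end): buf='WVWZ' cursor=4
After op 6 (left): buf='WVWZ' cursor=3
After op 7 (left): buf='WVWZ' cursor=2

Answer: 2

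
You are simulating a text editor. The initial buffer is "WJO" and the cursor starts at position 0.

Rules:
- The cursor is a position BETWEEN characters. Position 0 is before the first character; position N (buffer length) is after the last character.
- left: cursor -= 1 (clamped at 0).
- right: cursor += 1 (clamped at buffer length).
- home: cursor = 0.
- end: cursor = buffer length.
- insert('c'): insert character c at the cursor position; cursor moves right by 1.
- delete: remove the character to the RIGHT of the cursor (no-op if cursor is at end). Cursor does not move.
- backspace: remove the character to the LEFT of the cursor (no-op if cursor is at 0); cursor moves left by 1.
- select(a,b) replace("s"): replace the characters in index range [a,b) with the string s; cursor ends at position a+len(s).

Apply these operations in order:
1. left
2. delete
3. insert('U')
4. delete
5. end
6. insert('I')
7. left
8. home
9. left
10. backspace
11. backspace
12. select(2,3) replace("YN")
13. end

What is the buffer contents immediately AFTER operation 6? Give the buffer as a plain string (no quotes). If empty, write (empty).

Answer: UOI

Derivation:
After op 1 (left): buf='WJO' cursor=0
After op 2 (delete): buf='JO' cursor=0
After op 3 (insert('U')): buf='UJO' cursor=1
After op 4 (delete): buf='UO' cursor=1
After op 5 (end): buf='UO' cursor=2
After op 6 (insert('I')): buf='UOI' cursor=3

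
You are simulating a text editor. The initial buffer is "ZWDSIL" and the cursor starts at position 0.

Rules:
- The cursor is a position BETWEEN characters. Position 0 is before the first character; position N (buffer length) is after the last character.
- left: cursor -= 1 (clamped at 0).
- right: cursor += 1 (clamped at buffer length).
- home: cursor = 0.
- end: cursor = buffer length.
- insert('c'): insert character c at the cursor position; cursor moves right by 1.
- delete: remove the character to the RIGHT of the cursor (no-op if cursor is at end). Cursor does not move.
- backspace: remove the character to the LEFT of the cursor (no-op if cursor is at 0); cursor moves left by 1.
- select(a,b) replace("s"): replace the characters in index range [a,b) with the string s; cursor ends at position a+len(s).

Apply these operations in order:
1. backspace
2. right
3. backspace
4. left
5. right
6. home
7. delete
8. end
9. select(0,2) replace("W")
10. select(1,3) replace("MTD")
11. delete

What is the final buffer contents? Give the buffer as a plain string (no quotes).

Answer: WMTD

Derivation:
After op 1 (backspace): buf='ZWDSIL' cursor=0
After op 2 (right): buf='ZWDSIL' cursor=1
After op 3 (backspace): buf='WDSIL' cursor=0
After op 4 (left): buf='WDSIL' cursor=0
After op 5 (right): buf='WDSIL' cursor=1
After op 6 (home): buf='WDSIL' cursor=0
After op 7 (delete): buf='DSIL' cursor=0
After op 8 (end): buf='DSIL' cursor=4
After op 9 (select(0,2) replace("W")): buf='WIL' cursor=1
After op 10 (select(1,3) replace("MTD")): buf='WMTD' cursor=4
After op 11 (delete): buf='WMTD' cursor=4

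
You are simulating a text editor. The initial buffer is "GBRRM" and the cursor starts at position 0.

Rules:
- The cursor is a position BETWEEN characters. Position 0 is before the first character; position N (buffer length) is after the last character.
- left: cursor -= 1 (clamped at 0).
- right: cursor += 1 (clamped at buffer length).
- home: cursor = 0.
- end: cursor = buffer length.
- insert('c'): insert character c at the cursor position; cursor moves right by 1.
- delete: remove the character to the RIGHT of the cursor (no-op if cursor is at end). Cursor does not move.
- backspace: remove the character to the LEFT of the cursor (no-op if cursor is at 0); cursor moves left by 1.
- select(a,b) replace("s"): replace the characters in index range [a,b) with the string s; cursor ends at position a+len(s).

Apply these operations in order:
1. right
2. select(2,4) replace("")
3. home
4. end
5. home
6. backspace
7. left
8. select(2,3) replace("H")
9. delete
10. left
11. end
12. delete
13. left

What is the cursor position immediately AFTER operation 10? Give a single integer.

After op 1 (right): buf='GBRRM' cursor=1
After op 2 (select(2,4) replace("")): buf='GBM' cursor=2
After op 3 (home): buf='GBM' cursor=0
After op 4 (end): buf='GBM' cursor=3
After op 5 (home): buf='GBM' cursor=0
After op 6 (backspace): buf='GBM' cursor=0
After op 7 (left): buf='GBM' cursor=0
After op 8 (select(2,3) replace("H")): buf='GBH' cursor=3
After op 9 (delete): buf='GBH' cursor=3
After op 10 (left): buf='GBH' cursor=2

Answer: 2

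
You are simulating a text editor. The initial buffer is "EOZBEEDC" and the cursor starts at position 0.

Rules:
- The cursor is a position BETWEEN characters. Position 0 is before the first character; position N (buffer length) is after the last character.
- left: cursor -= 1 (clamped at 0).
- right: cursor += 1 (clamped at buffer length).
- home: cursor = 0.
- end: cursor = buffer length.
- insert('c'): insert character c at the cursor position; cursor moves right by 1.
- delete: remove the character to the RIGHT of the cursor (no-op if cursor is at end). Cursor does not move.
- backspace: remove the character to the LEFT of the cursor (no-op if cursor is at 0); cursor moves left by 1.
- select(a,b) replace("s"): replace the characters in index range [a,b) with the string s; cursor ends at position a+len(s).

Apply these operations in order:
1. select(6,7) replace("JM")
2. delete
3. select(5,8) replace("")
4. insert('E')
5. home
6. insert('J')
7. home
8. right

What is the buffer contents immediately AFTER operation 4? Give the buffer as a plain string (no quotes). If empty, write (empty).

After op 1 (select(6,7) replace("JM")): buf='EOZBEEJMC' cursor=8
After op 2 (delete): buf='EOZBEEJM' cursor=8
After op 3 (select(5,8) replace("")): buf='EOZBE' cursor=5
After op 4 (insert('E')): buf='EOZBEE' cursor=6

Answer: EOZBEE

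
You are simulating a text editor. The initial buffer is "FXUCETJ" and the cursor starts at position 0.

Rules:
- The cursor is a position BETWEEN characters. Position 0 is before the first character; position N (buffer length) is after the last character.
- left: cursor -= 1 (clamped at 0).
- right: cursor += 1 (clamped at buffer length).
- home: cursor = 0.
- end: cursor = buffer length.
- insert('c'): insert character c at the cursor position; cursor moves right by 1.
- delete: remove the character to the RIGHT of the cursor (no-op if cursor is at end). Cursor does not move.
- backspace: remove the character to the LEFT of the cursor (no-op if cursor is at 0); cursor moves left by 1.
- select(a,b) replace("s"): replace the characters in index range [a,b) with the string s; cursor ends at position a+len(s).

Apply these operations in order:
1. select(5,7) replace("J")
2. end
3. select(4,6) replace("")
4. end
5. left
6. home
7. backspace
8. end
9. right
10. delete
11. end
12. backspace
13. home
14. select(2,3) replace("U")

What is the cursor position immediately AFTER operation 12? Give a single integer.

After op 1 (select(5,7) replace("J")): buf='FXUCEJ' cursor=6
After op 2 (end): buf='FXUCEJ' cursor=6
After op 3 (select(4,6) replace("")): buf='FXUC' cursor=4
After op 4 (end): buf='FXUC' cursor=4
After op 5 (left): buf='FXUC' cursor=3
After op 6 (home): buf='FXUC' cursor=0
After op 7 (backspace): buf='FXUC' cursor=0
After op 8 (end): buf='FXUC' cursor=4
After op 9 (right): buf='FXUC' cursor=4
After op 10 (delete): buf='FXUC' cursor=4
After op 11 (end): buf='FXUC' cursor=4
After op 12 (backspace): buf='FXU' cursor=3

Answer: 3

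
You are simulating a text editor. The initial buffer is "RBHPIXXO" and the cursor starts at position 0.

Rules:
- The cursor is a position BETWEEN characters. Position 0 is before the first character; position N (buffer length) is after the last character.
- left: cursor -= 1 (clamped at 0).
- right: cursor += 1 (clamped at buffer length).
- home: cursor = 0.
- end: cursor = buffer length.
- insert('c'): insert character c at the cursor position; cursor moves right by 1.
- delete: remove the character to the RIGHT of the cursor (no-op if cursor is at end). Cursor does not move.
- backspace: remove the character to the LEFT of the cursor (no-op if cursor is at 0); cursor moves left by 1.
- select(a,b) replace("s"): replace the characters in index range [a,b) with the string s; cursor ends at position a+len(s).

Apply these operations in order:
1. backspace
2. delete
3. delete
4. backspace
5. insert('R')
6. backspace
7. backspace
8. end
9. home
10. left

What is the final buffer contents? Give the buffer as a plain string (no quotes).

After op 1 (backspace): buf='RBHPIXXO' cursor=0
After op 2 (delete): buf='BHPIXXO' cursor=0
After op 3 (delete): buf='HPIXXO' cursor=0
After op 4 (backspace): buf='HPIXXO' cursor=0
After op 5 (insert('R')): buf='RHPIXXO' cursor=1
After op 6 (backspace): buf='HPIXXO' cursor=0
After op 7 (backspace): buf='HPIXXO' cursor=0
After op 8 (end): buf='HPIXXO' cursor=6
After op 9 (home): buf='HPIXXO' cursor=0
After op 10 (left): buf='HPIXXO' cursor=0

Answer: HPIXXO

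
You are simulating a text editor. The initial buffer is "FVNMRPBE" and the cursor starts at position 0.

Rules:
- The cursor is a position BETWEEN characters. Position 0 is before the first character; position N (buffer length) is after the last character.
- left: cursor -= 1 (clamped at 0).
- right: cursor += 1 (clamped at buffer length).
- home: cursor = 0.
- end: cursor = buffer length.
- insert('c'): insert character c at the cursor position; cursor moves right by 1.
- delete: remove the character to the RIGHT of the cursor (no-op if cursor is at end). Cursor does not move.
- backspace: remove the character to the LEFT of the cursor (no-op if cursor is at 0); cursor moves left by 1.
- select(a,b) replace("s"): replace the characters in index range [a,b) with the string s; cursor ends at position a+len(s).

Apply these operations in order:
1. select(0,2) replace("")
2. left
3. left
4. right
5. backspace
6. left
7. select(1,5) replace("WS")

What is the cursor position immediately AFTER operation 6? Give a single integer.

After op 1 (select(0,2) replace("")): buf='NMRPBE' cursor=0
After op 2 (left): buf='NMRPBE' cursor=0
After op 3 (left): buf='NMRPBE' cursor=0
After op 4 (right): buf='NMRPBE' cursor=1
After op 5 (backspace): buf='MRPBE' cursor=0
After op 6 (left): buf='MRPBE' cursor=0

Answer: 0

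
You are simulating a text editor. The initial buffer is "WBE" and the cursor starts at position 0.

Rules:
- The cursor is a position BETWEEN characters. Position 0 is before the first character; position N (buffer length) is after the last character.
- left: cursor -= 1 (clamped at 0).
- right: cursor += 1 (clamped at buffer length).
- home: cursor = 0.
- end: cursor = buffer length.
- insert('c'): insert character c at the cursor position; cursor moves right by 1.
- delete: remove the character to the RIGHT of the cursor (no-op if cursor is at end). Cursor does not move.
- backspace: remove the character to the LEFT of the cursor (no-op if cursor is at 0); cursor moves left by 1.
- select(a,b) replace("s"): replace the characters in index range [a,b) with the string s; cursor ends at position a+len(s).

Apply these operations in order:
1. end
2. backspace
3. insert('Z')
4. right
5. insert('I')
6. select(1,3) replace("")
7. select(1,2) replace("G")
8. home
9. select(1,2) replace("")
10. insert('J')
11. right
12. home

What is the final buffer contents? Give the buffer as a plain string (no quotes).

Answer: WJ

Derivation:
After op 1 (end): buf='WBE' cursor=3
After op 2 (backspace): buf='WB' cursor=2
After op 3 (insert('Z')): buf='WBZ' cursor=3
After op 4 (right): buf='WBZ' cursor=3
After op 5 (insert('I')): buf='WBZI' cursor=4
After op 6 (select(1,3) replace("")): buf='WI' cursor=1
After op 7 (select(1,2) replace("G")): buf='WG' cursor=2
After op 8 (home): buf='WG' cursor=0
After op 9 (select(1,2) replace("")): buf='W' cursor=1
After op 10 (insert('J')): buf='WJ' cursor=2
After op 11 (right): buf='WJ' cursor=2
After op 12 (home): buf='WJ' cursor=0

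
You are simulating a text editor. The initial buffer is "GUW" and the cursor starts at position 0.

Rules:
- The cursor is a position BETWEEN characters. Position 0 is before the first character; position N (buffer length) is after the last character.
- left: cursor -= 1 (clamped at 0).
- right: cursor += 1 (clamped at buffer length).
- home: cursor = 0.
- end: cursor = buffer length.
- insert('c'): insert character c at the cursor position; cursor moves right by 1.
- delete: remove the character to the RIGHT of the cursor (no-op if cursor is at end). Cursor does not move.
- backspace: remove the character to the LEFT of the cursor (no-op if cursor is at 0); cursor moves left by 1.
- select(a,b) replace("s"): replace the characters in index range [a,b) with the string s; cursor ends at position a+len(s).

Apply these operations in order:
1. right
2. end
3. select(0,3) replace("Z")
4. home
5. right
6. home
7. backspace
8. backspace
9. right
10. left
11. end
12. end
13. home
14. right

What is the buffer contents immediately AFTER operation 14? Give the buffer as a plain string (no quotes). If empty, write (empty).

After op 1 (right): buf='GUW' cursor=1
After op 2 (end): buf='GUW' cursor=3
After op 3 (select(0,3) replace("Z")): buf='Z' cursor=1
After op 4 (home): buf='Z' cursor=0
After op 5 (right): buf='Z' cursor=1
After op 6 (home): buf='Z' cursor=0
After op 7 (backspace): buf='Z' cursor=0
After op 8 (backspace): buf='Z' cursor=0
After op 9 (right): buf='Z' cursor=1
After op 10 (left): buf='Z' cursor=0
After op 11 (end): buf='Z' cursor=1
After op 12 (end): buf='Z' cursor=1
After op 13 (home): buf='Z' cursor=0
After op 14 (right): buf='Z' cursor=1

Answer: Z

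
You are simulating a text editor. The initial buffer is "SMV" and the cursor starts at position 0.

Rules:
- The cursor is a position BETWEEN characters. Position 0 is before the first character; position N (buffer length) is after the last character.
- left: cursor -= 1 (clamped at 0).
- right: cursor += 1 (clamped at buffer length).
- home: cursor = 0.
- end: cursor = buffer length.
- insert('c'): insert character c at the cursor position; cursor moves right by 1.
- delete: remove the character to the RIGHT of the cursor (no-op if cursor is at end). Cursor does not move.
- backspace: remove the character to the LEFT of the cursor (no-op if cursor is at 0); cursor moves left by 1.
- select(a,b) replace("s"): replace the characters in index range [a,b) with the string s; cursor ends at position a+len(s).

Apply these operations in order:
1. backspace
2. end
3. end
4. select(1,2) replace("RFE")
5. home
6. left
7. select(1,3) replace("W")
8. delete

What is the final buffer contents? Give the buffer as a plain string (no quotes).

After op 1 (backspace): buf='SMV' cursor=0
After op 2 (end): buf='SMV' cursor=3
After op 3 (end): buf='SMV' cursor=3
After op 4 (select(1,2) replace("RFE")): buf='SRFEV' cursor=4
After op 5 (home): buf='SRFEV' cursor=0
After op 6 (left): buf='SRFEV' cursor=0
After op 7 (select(1,3) replace("W")): buf='SWEV' cursor=2
After op 8 (delete): buf='SWV' cursor=2

Answer: SWV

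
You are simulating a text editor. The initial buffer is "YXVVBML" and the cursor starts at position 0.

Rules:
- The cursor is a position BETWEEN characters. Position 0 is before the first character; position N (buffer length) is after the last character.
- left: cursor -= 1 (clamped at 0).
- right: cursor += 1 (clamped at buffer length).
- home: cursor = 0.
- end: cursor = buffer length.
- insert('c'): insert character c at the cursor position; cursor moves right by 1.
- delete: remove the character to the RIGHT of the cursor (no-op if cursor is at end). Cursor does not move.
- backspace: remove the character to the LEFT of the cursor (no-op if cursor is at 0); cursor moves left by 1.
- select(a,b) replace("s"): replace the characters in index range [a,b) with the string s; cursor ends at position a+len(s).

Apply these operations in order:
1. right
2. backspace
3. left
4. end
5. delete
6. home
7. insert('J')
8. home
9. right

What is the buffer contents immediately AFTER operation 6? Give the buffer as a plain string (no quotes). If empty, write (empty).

After op 1 (right): buf='YXVVBML' cursor=1
After op 2 (backspace): buf='XVVBML' cursor=0
After op 3 (left): buf='XVVBML' cursor=0
After op 4 (end): buf='XVVBML' cursor=6
After op 5 (delete): buf='XVVBML' cursor=6
After op 6 (home): buf='XVVBML' cursor=0

Answer: XVVBML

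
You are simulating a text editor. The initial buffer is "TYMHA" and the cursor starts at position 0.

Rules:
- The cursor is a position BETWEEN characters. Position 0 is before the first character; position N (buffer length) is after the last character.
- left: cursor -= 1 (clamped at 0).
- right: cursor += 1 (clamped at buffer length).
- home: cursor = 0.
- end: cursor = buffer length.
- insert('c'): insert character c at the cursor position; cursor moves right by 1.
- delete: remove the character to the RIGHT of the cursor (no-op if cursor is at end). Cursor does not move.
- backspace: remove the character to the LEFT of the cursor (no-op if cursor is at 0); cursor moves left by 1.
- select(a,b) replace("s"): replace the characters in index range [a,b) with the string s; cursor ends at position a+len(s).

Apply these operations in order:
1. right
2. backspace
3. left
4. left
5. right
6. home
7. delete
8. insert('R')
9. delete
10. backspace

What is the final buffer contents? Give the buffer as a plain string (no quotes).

After op 1 (right): buf='TYMHA' cursor=1
After op 2 (backspace): buf='YMHA' cursor=0
After op 3 (left): buf='YMHA' cursor=0
After op 4 (left): buf='YMHA' cursor=0
After op 5 (right): buf='YMHA' cursor=1
After op 6 (home): buf='YMHA' cursor=0
After op 7 (delete): buf='MHA' cursor=0
After op 8 (insert('R')): buf='RMHA' cursor=1
After op 9 (delete): buf='RHA' cursor=1
After op 10 (backspace): buf='HA' cursor=0

Answer: HA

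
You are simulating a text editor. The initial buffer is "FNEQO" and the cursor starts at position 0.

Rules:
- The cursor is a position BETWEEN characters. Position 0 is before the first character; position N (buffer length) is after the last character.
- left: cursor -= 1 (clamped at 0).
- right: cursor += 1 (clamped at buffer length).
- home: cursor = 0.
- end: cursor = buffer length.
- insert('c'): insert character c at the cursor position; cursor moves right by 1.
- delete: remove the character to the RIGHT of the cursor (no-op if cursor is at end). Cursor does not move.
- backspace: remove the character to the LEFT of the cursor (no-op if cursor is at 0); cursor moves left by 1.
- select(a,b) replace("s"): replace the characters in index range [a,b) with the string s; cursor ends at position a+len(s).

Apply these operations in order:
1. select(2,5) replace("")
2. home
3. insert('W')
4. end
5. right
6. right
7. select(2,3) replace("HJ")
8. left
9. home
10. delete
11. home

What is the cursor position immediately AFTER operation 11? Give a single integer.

Answer: 0

Derivation:
After op 1 (select(2,5) replace("")): buf='FN' cursor=2
After op 2 (home): buf='FN' cursor=0
After op 3 (insert('W')): buf='WFN' cursor=1
After op 4 (end): buf='WFN' cursor=3
After op 5 (right): buf='WFN' cursor=3
After op 6 (right): buf='WFN' cursor=3
After op 7 (select(2,3) replace("HJ")): buf='WFHJ' cursor=4
After op 8 (left): buf='WFHJ' cursor=3
After op 9 (home): buf='WFHJ' cursor=0
After op 10 (delete): buf='FHJ' cursor=0
After op 11 (home): buf='FHJ' cursor=0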